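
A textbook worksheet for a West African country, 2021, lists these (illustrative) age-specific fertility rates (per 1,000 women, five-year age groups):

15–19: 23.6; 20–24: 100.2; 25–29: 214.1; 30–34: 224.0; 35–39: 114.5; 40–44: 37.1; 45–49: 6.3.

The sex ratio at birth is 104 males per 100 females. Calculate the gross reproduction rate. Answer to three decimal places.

1.764

Proportion female at birth = 100 / (100 + 104) = 0.49020.
Sum of ASFRs = 23.6 + 100.2 + 214.1 + 224.0 + 114.5 + 37.1 + 6.3 = 719.8
TFR = 5 × 719.8 / 1000 = 3.599
GRR = 0.49020 × 3.599 = 1.76423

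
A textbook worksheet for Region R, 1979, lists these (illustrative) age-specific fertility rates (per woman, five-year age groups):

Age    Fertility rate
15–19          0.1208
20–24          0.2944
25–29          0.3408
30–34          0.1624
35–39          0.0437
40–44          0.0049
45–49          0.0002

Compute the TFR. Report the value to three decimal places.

4.836

Sum of ASFRs = 0.1208 + 0.2944 + 0.3408 + 0.1624 + 0.0437 + 0.0049 + 0.0002 = 0.9672
TFR = 5 × 0.9672 = 4.836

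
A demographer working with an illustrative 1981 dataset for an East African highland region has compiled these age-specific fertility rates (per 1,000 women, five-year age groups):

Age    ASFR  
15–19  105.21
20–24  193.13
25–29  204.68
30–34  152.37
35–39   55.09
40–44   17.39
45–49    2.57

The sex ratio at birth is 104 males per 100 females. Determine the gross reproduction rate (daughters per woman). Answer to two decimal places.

Proportion female at birth = 100 / (100 + 104) = 0.49020.
Sum of ASFRs = 105.21 + 193.13 + 204.68 + 152.37 + 55.09 + 17.39 + 2.57 = 730.44
TFR = 5 × 730.44 / 1000 = 3.6522
GRR = 0.49020 × 3.6522 = 1.79031

1.79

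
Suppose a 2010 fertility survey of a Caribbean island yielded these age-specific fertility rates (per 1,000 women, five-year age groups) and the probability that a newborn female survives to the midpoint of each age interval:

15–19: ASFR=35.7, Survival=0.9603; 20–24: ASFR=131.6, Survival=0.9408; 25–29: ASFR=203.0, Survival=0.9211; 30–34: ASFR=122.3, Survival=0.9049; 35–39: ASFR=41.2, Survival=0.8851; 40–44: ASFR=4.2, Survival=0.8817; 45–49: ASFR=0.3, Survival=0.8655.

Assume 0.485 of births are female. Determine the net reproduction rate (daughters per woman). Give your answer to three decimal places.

1.203

Proportion female at birth = 0.485.
Per-age-group product (5 × ASFR × survival probability):
  15–19: 5 × 35.7/1000 × 0.9603 = 0.17141
  20–24: 5 × 131.6/1000 × 0.9408 = 0.61905
  25–29: 5 × 203.0/1000 × 0.9211 = 0.93492
  30–34: 5 × 122.3/1000 × 0.9049 = 0.55335
  35–39: 5 × 41.2/1000 × 0.8851 = 0.18233
  40–44: 5 × 4.2/1000 × 0.8817 = 0.01852
  45–49: 5 × 0.3/1000 × 0.8655 = 0.00130
Sum = 2.48088
NRR = 0.485 × 2.48088 = 1.20323
An NRR exceeding 1 indicates intrinsic growth under these rates.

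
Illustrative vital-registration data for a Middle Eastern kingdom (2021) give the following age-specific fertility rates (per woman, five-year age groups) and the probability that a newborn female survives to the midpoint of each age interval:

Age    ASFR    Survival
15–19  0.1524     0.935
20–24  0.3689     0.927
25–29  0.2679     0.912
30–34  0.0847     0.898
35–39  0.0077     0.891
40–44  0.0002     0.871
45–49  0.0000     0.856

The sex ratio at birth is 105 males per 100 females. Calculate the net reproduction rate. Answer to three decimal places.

Proportion female at birth = 100 / (100 + 105) = 0.48780.
Survival-weighted fertility by age (5·fₓ·Sₓ):
  15–19: 5 × 0.1524 × 0.935 = 0.71247
  20–24: 5 × 0.3689 × 0.927 = 1.70985
  25–29: 5 × 0.2679 × 0.912 = 1.22162
  30–34: 5 × 0.0847 × 0.898 = 0.38030
  35–39: 5 × 0.0077 × 0.891 = 0.03430
  40–44: 5 × 0.0002 × 0.871 = 0.00087
  45–49: 5 × 0.0000 × 0.856 = 0.00000
Sum = 4.05941
NRR = 0.48780 × 4.05941 = 1.98018
NRR > 1, so each generation more than replaces itself.

1.980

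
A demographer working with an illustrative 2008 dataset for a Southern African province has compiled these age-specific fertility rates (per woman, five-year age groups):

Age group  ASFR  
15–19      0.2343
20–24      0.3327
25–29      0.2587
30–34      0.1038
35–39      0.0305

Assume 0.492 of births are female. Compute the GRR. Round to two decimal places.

Proportion female at birth = 0.492.
Sum of ASFRs = 0.2343 + 0.3327 + 0.2587 + 0.1038 + 0.0305 = 0.9600
TFR = 5 × 0.9600 = 4.8
GRR = 0.492 × 4.8 = 2.36160

2.36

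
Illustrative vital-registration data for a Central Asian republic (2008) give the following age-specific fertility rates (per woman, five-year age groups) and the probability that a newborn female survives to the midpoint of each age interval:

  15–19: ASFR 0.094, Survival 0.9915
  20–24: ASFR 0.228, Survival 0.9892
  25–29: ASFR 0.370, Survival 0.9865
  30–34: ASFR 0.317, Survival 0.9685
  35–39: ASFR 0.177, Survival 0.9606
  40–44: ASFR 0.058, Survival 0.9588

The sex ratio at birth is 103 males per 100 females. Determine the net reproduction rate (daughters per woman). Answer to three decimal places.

2.996

Proportion female at birth = 100 / (100 + 103) = 0.49261.
Each age group contributes 5 × ASFR × survival:
  15–19: 5 × 0.094 × 0.9915 = 0.46601
  20–24: 5 × 0.228 × 0.9892 = 1.12769
  25–29: 5 × 0.370 × 0.9865 = 1.82503
  30–34: 5 × 0.317 × 0.9685 = 1.53507
  35–39: 5 × 0.177 × 0.9606 = 0.85013
  40–44: 5 × 0.058 × 0.9588 = 0.27805
Sum = 6.08198
NRR = 0.49261 × 6.08198 = 2.99604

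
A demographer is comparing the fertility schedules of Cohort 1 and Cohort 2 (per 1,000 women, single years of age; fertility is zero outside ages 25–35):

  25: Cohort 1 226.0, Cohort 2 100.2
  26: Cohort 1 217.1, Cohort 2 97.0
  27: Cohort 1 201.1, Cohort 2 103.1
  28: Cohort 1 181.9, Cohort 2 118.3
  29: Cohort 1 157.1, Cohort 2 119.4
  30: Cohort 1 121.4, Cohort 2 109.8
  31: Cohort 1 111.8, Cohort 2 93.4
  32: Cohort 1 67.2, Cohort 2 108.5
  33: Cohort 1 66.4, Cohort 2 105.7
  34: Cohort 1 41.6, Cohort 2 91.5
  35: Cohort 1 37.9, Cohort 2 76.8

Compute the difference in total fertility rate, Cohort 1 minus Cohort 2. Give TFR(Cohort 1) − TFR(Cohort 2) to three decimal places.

Cohort 1:
  Sum of ASFRs = 226.0 + 217.1 + 201.1 + 181.9 + 157.1 + 121.4 + 111.8 + 67.2 + 66.4 + 41.6 + 37.9 = 1429.5
  TFR = 1429.5 / 1000 = 1.4295
Cohort 2:
  Sum of ASFRs = 100.2 + 97.0 + 103.1 + 118.3 + 119.4 + 109.8 + 93.4 + 108.5 + 105.7 + 91.5 + 76.8 = 1123.7
  TFR = 1123.7 / 1000 = 1.1237
Difference = 1.4295 − 1.1237 = 0.3058

0.306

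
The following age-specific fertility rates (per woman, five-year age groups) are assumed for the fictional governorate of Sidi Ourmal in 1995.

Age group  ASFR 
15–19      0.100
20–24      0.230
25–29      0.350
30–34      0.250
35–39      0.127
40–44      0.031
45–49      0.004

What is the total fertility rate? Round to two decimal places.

5.46

Sum of ASFRs = 0.100 + 0.230 + 0.350 + 0.250 + 0.127 + 0.031 + 0.004 = 1.092
TFR = 5 × 1.092 = 5.46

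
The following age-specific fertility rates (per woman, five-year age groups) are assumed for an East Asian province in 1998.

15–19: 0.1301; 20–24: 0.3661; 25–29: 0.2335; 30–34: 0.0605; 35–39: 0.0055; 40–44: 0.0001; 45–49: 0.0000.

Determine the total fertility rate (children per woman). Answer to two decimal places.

3.98

Sum of ASFRs = 0.1301 + 0.3661 + 0.2335 + 0.0605 + 0.0055 + 0.0001 + 0.0000 = 0.7958
TFR = 5 × 0.7958 = 3.979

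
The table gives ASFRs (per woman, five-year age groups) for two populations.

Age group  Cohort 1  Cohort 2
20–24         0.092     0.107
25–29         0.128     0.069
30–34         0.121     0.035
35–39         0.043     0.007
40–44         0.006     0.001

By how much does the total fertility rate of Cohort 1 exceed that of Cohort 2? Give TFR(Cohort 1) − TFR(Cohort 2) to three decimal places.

Cohort 1:
  Sum of ASFRs = 0.092 + 0.128 + 0.121 + 0.043 + 0.006 = 0.390
  TFR = 5 × 0.390 = 1.95
Cohort 2:
  Sum of ASFRs = 0.107 + 0.069 + 0.035 + 0.007 + 0.001 = 0.219
  TFR = 5 × 0.219 = 1.095
Difference = 1.95 − 1.095 = 0.855

0.855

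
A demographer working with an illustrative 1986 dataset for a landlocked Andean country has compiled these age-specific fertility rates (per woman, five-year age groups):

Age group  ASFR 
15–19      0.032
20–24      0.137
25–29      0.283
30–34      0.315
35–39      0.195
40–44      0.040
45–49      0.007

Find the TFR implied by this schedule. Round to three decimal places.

5.045

Sum of ASFRs = 0.032 + 0.137 + 0.283 + 0.315 + 0.195 + 0.040 + 0.007 = 1.009
TFR = 5 × 1.009 = 5.045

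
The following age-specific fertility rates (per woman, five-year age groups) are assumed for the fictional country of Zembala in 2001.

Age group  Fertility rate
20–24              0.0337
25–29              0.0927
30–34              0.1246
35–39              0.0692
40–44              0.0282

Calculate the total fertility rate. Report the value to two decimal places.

1.74

Sum of ASFRs = 0.0337 + 0.0927 + 0.1246 + 0.0692 + 0.0282 = 0.3484
TFR = 5 × 0.3484 = 1.742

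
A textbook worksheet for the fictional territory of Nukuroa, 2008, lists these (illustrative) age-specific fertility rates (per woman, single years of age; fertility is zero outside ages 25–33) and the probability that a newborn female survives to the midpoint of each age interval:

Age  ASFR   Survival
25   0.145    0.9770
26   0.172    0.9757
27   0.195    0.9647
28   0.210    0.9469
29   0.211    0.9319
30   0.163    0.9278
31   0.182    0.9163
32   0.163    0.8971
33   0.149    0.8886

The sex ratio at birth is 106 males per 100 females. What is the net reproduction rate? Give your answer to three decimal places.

0.723

Proportion female at birth = 100 / (100 + 106) = 0.48544.
Each age group contributes 1 × ASFR × survival:
  25: 1 × 0.145 × 0.9770 = 0.14167
  26: 1 × 0.172 × 0.9757 = 0.16782
  27: 1 × 0.195 × 0.9647 = 0.18812
  28: 1 × 0.210 × 0.9469 = 0.19885
  29: 1 × 0.211 × 0.9319 = 0.19663
  30: 1 × 0.163 × 0.9278 = 0.15123
  31: 1 × 0.182 × 0.9163 = 0.16677
  32: 1 × 0.163 × 0.8971 = 0.14623
  33: 1 × 0.149 × 0.8886 = 0.13240
Sum = 1.48972
NRR = 0.48544 × 1.48972 = 0.72317
NRR < 1, so the cohort does not fully replace itself.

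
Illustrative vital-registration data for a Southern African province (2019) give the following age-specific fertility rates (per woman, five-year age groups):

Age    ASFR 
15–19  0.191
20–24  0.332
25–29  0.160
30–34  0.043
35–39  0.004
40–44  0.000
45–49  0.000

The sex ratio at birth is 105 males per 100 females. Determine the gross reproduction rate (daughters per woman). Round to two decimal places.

Proportion female at birth = 100 / (100 + 105) = 0.48780.
Sum of ASFRs = 0.191 + 0.332 + 0.160 + 0.043 + 0.004 + 0.000 + 0.000 = 0.730
TFR = 5 × 0.730 = 3.65
GRR = 0.48780 × 3.65 = 1.78047

1.78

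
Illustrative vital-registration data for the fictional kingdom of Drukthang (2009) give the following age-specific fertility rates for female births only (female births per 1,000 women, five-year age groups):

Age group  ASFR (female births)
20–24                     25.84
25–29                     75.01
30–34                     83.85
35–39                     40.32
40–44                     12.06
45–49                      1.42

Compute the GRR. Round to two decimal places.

Sum of female ASFRs = 25.84 + 75.01 + 83.85 + 40.32 + 12.06 + 1.42 = 238.50
GRR = 5 × 238.50 / 1000 = 1.1925

1.19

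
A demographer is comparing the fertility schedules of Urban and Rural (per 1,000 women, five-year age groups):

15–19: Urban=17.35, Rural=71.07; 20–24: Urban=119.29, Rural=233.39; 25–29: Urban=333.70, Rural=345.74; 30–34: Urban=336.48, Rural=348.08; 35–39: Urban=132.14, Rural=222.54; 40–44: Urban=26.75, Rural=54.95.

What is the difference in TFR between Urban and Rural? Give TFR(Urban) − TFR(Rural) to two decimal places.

-1.55

Urban:
  Sum of ASFRs = 17.35 + 119.29 + 333.70 + 336.48 + 132.14 + 26.75 = 965.71
  TFR = 5 × 965.71 / 1000 = 4.82855
Rural:
  Sum of ASFRs = 71.07 + 233.39 + 345.74 + 348.08 + 222.54 + 54.95 = 1275.77
  TFR = 5 × 1275.77 / 1000 = 6.37885
Difference = 4.82855 − 6.37885 = -1.5503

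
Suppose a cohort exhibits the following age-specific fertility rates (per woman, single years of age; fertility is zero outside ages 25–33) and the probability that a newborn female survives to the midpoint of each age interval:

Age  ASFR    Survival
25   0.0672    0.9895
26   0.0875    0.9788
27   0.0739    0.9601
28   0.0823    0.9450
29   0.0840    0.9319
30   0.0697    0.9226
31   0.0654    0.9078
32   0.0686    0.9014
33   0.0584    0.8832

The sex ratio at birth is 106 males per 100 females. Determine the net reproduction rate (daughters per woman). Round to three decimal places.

Proportion female at birth = 100 / (100 + 106) = 0.48544.
Weighting each age-specific rate by interval width and survival:
  25: 1 × 0.0672 × 0.9895 = 0.06649
  26: 1 × 0.0875 × 0.9788 = 0.08565
  27: 1 × 0.0739 × 0.9601 = 0.07095
  28: 1 × 0.0823 × 0.9450 = 0.07777
  29: 1 × 0.0840 × 0.9319 = 0.07828
  30: 1 × 0.0697 × 0.9226 = 0.06431
  31: 1 × 0.0654 × 0.9078 = 0.05937
  32: 1 × 0.0686 × 0.9014 = 0.06184
  33: 1 × 0.0584 × 0.8832 = 0.05158
Sum = 0.61624
NRR = 0.48544 × 0.61624 = 0.29915

0.299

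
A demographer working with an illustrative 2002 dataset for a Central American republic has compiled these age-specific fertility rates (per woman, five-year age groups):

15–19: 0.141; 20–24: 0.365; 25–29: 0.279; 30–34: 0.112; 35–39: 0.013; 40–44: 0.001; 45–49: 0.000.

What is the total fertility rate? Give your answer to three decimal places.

Sum of ASFRs = 0.141 + 0.365 + 0.279 + 0.112 + 0.013 + 0.001 + 0.000 = 0.911
TFR = 5 × 0.911 = 4.555

4.555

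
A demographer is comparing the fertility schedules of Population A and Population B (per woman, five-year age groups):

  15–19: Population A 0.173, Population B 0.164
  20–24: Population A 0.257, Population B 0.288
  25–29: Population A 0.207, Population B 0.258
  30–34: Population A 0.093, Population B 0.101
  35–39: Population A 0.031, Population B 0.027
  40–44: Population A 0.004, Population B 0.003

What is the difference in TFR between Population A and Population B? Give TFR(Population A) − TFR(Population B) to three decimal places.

-0.380

Population A:
  Sum of ASFRs = 0.173 + 0.257 + 0.207 + 0.093 + 0.031 + 0.004 = 0.765
  TFR = 5 × 0.765 = 3.825
Population B:
  Sum of ASFRs = 0.164 + 0.288 + 0.258 + 0.101 + 0.027 + 0.003 = 0.841
  TFR = 5 × 0.841 = 4.205
Difference = 3.825 − 4.205 = -0.38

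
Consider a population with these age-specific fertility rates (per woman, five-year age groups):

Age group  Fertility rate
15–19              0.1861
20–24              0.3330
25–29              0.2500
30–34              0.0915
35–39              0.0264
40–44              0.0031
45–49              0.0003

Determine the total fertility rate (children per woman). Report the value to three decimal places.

4.452

Sum of ASFRs = 0.1861 + 0.3330 + 0.2500 + 0.0915 + 0.0264 + 0.0031 + 0.0003 = 0.8904
TFR = 5 × 0.8904 = 4.452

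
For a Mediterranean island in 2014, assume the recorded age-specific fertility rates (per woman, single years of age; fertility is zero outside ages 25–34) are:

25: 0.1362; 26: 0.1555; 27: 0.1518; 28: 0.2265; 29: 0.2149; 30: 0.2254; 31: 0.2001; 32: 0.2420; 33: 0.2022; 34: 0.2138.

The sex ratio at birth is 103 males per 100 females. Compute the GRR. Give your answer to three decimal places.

0.970

Proportion female at birth = 100 / (100 + 103) = 0.49261.
Sum of ASFRs = 0.1362 + 0.1555 + 0.1518 + 0.2265 + 0.2149 + 0.2254 + 0.2001 + 0.2420 + 0.2022 + 0.2138 = 1.9684
TFR = 1.9684
GRR = 0.49261 × 1.9684 = 0.96965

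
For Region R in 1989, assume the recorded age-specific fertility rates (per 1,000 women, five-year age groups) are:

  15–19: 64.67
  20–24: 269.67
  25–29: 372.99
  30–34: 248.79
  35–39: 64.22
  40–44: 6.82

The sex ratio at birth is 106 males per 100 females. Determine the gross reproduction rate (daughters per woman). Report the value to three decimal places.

2.493

Proportion female at birth = 100 / (100 + 106) = 0.48544.
Sum of ASFRs = 64.67 + 269.67 + 372.99 + 248.79 + 64.22 + 6.82 = 1027.16
TFR = 5 × 1027.16 / 1000 = 5.1358
GRR = 0.48544 × 5.1358 = 2.49312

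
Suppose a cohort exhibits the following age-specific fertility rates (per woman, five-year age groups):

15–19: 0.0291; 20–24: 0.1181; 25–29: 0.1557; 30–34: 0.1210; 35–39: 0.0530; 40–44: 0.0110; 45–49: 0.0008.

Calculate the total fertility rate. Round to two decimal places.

2.44

Sum of ASFRs = 0.0291 + 0.1181 + 0.1557 + 0.1210 + 0.0530 + 0.0110 + 0.0008 = 0.4887
TFR = 5 × 0.4887 = 2.4435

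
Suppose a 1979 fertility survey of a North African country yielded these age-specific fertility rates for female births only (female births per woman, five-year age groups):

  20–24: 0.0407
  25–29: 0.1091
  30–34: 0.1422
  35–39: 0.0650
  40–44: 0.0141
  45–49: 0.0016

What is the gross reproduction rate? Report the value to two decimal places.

1.86

Sum of female ASFRs = 0.0407 + 0.1091 + 0.1422 + 0.0650 + 0.0141 + 0.0016 = 0.3727
GRR = 5 × 0.3727 = 1.8635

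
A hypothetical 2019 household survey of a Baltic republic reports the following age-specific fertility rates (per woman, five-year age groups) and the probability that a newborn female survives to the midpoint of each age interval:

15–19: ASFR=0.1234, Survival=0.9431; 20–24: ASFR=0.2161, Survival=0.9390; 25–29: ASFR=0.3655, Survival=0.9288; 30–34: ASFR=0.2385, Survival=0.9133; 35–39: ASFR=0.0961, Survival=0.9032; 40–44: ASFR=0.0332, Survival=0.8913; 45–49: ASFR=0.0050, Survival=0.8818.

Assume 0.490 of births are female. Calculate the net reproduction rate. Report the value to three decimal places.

Proportion female at birth = 0.490.
Weighting each age-specific rate by interval width and survival:
  15–19: 5 × 0.1234 × 0.9431 = 0.58189
  20–24: 5 × 0.2161 × 0.9390 = 1.01459
  25–29: 5 × 0.3655 × 0.9288 = 1.69738
  30–34: 5 × 0.2385 × 0.9133 = 1.08911
  35–39: 5 × 0.0961 × 0.9032 = 0.43399
  40–44: 5 × 0.0332 × 0.8913 = 0.14796
  45–49: 5 × 0.0050 × 0.8818 = 0.02205
Sum = 4.98697
NRR = 0.490 × 4.98697 = 2.44362
An NRR exceeding 1 indicates intrinsic growth under these rates.

2.444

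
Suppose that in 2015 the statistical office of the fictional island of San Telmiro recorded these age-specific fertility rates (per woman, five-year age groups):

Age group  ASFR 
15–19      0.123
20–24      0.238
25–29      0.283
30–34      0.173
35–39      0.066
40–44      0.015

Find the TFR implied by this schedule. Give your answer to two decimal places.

Sum of ASFRs = 0.123 + 0.238 + 0.283 + 0.173 + 0.066 + 0.015 = 0.898
TFR = 5 × 0.898 = 4.49

4.49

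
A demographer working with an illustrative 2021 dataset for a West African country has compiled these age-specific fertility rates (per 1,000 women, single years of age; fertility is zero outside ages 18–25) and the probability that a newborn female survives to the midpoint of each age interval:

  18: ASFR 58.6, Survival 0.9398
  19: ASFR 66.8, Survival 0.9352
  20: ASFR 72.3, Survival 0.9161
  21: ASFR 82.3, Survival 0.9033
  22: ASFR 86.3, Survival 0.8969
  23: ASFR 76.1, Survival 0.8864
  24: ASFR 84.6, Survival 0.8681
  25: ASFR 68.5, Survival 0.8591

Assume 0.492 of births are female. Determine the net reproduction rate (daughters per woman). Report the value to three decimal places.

Proportion female at birth = 0.492.
Survival-weighted fertility by age (1·fₓ·Sₓ):
  18: 1 × 58.6/1000 × 0.9398 = 0.05507
  19: 1 × 66.8/1000 × 0.9352 = 0.06247
  20: 1 × 72.3/1000 × 0.9161 = 0.06623
  21: 1 × 82.3/1000 × 0.9033 = 0.07434
  22: 1 × 86.3/1000 × 0.8969 = 0.07740
  23: 1 × 76.1/1000 × 0.8864 = 0.06746
  24: 1 × 84.6/1000 × 0.8681 = 0.07344
  25: 1 × 68.5/1000 × 0.8591 = 0.05885
Sum = 0.53526
NRR = 0.492 × 0.53526 = 0.26335

0.263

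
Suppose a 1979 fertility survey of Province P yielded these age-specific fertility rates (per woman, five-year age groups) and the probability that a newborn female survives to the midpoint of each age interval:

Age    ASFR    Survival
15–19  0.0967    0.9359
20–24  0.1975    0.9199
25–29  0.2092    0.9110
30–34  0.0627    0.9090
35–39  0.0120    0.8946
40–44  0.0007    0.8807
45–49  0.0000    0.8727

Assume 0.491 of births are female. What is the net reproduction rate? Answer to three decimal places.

Proportion female at birth = 0.491.
Each age group contributes 5 × ASFR × survival:
  15–19: 5 × 0.0967 × 0.9359 = 0.45251
  20–24: 5 × 0.1975 × 0.9199 = 0.90840
  25–29: 5 × 0.2092 × 0.9110 = 0.95291
  30–34: 5 × 0.0627 × 0.9090 = 0.28497
  35–39: 5 × 0.0120 × 0.8946 = 0.05368
  40–44: 5 × 0.0007 × 0.8807 = 0.00308
  45–49: 5 × 0.0000 × 0.8727 = 0.00000
Sum = 2.65555
NRR = 0.491 × 2.65555 = 1.30388
An NRR exceeding 1 indicates intrinsic growth under these rates.

1.304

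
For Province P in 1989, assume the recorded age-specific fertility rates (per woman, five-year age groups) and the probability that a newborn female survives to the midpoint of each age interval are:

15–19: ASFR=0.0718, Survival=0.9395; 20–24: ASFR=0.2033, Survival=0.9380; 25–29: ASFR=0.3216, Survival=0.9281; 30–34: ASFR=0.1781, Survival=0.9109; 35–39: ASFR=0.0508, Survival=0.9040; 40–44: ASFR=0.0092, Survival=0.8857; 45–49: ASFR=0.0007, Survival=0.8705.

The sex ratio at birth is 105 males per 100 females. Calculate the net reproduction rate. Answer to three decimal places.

Proportion female at birth = 100 / (100 + 105) = 0.48780.
Per-age-group product (5 × ASFR × survival probability):
  15–19: 5 × 0.0718 × 0.9395 = 0.33728
  20–24: 5 × 0.2033 × 0.9380 = 0.95348
  25–29: 5 × 0.3216 × 0.9281 = 1.49238
  30–34: 5 × 0.1781 × 0.9109 = 0.81116
  35–39: 5 × 0.0508 × 0.9040 = 0.22962
  40–44: 5 × 0.0092 × 0.8857 = 0.04074
  45–49: 5 × 0.0007 × 0.8705 = 0.00305
Sum = 3.86771
NRR = 0.48780 × 3.86771 = 1.88667
NRR > 1, so each generation more than replaces itself.

1.887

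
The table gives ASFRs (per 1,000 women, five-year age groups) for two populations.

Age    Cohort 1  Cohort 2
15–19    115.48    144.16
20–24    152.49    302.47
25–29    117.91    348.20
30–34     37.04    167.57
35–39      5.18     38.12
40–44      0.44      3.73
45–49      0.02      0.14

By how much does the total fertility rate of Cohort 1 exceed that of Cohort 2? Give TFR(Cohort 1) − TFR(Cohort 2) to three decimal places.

Cohort 1:
  Sum of ASFRs = 115.48 + 152.49 + 117.91 + 37.04 + 5.18 + 0.44 + 0.02 = 428.56
  TFR = 5 × 428.56 / 1000 = 2.1428
Cohort 2:
  Sum of ASFRs = 144.16 + 302.47 + 348.20 + 167.57 + 38.12 + 3.73 + 0.14 = 1004.39
  TFR = 5 × 1004.39 / 1000 = 5.02195
Difference = 2.1428 − 5.02195 = -2.87915

-2.879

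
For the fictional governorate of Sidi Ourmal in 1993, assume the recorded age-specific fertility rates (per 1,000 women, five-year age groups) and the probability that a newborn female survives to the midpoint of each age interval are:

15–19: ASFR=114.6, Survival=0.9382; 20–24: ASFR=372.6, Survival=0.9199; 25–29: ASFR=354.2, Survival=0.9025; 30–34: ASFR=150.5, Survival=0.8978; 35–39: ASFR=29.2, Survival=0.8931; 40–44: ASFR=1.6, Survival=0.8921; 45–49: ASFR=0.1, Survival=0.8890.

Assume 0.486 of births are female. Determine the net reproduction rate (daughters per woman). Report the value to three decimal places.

2.266

Proportion female at birth = 0.486.
Survival-weighted fertility by age (5·fₓ·Sₓ):
  15–19: 5 × 114.6/1000 × 0.9382 = 0.53759
  20–24: 5 × 372.6/1000 × 0.9199 = 1.71377
  25–29: 5 × 354.2/1000 × 0.9025 = 1.59833
  30–34: 5 × 150.5/1000 × 0.8978 = 0.67559
  35–39: 5 × 29.2/1000 × 0.8931 = 0.13039
  40–44: 5 × 1.6/1000 × 0.8921 = 0.00714
  45–49: 5 × 0.1/1000 × 0.8890 = 0.00044
Sum = 4.66325
NRR = 0.486 × 4.66325 = 2.26634
With NRR above 1 the population is above replacement fertility.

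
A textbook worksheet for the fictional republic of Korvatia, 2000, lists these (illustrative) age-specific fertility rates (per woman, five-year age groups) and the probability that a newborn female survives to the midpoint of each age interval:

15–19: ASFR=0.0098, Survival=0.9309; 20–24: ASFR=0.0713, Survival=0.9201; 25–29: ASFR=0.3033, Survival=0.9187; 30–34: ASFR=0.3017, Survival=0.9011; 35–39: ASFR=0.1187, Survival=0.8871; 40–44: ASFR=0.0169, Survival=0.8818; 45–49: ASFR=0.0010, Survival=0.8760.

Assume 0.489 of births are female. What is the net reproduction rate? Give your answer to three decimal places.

1.825

Proportion female at birth = 0.489.
Each age group contributes 5 × ASFR × survival:
  15–19: 5 × 0.0098 × 0.9309 = 0.04561
  20–24: 5 × 0.0713 × 0.9201 = 0.32802
  25–29: 5 × 0.3033 × 0.9187 = 1.39321
  30–34: 5 × 0.3017 × 0.9011 = 1.35931
  35–39: 5 × 0.1187 × 0.8871 = 0.52649
  40–44: 5 × 0.0169 × 0.8818 = 0.07451
  45–49: 5 × 0.0010 × 0.8760 = 0.00438
Sum = 3.73153
NRR = 0.489 × 3.73153 = 1.82472
With NRR above 1 the population is above replacement fertility.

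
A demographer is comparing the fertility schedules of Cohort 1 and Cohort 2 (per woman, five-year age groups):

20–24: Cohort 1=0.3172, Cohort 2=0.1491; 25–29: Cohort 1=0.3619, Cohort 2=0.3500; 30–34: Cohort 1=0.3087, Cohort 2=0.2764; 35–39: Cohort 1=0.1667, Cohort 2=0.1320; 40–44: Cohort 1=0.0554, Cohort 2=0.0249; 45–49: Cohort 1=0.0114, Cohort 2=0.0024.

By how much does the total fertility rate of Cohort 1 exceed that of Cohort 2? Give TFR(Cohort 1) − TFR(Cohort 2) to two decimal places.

1.43

Cohort 1:
  Sum of ASFRs = 0.3172 + 0.3619 + 0.3087 + 0.1667 + 0.0554 + 0.0114 = 1.2213
  TFR = 5 × 1.2213 = 6.1065
Cohort 2:
  Sum of ASFRs = 0.1491 + 0.3500 + 0.2764 + 0.1320 + 0.0249 + 0.0024 = 0.9348
  TFR = 5 × 0.9348 = 4.674
Difference = 6.1065 − 4.674 = 1.4325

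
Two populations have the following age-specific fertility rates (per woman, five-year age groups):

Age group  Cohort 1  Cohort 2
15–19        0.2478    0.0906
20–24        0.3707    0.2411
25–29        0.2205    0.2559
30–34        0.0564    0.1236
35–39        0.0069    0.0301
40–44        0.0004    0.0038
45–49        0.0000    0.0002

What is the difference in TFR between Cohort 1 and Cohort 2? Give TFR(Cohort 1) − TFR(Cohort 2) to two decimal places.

0.79

Cohort 1:
  Sum of ASFRs = 0.2478 + 0.3707 + 0.2205 + 0.0564 + 0.0069 + 0.0004 + 0.0000 = 0.9027
  TFR = 5 × 0.9027 = 4.5135
Cohort 2:
  Sum of ASFRs = 0.0906 + 0.2411 + 0.2559 + 0.1236 + 0.0301 + 0.0038 + 0.0002 = 0.7453
  TFR = 5 × 0.7453 = 3.7265
Difference = 4.5135 − 3.7265 = 0.787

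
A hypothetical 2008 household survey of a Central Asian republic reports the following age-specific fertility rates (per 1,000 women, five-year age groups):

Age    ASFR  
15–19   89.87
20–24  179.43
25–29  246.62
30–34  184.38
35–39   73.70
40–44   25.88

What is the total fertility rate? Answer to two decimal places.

Sum of ASFRs = 89.87 + 179.43 + 246.62 + 184.38 + 73.70 + 25.88 = 799.88
TFR = 5 × 799.88 / 1000 = 3.9994

4.00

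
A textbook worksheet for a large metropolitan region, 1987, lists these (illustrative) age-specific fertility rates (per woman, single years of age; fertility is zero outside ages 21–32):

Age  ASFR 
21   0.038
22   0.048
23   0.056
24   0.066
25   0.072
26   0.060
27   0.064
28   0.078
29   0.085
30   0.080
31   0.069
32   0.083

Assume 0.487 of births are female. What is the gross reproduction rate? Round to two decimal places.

Proportion female at birth = 0.487.
Sum of ASFRs = 0.038 + 0.048 + 0.056 + 0.066 + 0.072 + 0.060 + 0.064 + 0.078 + 0.085 + 0.080 + 0.069 + 0.083 = 0.799
TFR = 0.799
GRR = 0.487 × 0.799 = 0.38911

0.39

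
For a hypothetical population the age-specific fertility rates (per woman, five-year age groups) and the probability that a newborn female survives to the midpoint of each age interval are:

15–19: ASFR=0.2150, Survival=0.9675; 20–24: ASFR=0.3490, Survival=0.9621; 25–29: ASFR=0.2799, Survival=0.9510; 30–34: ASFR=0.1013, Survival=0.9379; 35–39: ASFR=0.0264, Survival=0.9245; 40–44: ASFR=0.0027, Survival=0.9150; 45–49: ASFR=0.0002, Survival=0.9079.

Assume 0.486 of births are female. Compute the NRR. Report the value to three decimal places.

Proportion female at birth = 0.486.
Per-age-group product (5 × ASFR × survival probability):
  15–19: 5 × 0.2150 × 0.9675 = 1.04006
  20–24: 5 × 0.3490 × 0.9621 = 1.67886
  25–29: 5 × 0.2799 × 0.9510 = 1.33092
  30–34: 5 × 0.1013 × 0.9379 = 0.47505
  35–39: 5 × 0.0264 × 0.9245 = 0.12203
  40–44: 5 × 0.0027 × 0.9150 = 0.01235
  45–49: 5 × 0.0002 × 0.9079 = 0.00091
Sum = 4.66018
NRR = 0.486 × 4.66018 = 2.26485
An NRR exceeding 1 indicates intrinsic growth under these rates.

2.265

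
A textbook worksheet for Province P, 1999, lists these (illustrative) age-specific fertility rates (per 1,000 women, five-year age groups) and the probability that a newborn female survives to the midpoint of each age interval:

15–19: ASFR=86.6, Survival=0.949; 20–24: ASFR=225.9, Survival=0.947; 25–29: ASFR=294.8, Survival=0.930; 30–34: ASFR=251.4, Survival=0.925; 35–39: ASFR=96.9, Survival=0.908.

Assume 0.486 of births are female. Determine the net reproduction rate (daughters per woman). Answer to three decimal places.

Proportion female at birth = 0.486.
Survival-weighted fertility by age (5·fₓ·Sₓ):
  15–19: 5 × 86.6/1000 × 0.949 = 0.41092
  20–24: 5 × 225.9/1000 × 0.947 = 1.06964
  25–29: 5 × 294.8/1000 × 0.930 = 1.37082
  30–34: 5 × 251.4/1000 × 0.925 = 1.16273
  35–39: 5 × 96.9/1000 × 0.908 = 0.43993
Sum = 4.45404
NRR = 0.486 × 4.45404 = 2.16466
With NRR above 1 the population is above replacement fertility.

2.165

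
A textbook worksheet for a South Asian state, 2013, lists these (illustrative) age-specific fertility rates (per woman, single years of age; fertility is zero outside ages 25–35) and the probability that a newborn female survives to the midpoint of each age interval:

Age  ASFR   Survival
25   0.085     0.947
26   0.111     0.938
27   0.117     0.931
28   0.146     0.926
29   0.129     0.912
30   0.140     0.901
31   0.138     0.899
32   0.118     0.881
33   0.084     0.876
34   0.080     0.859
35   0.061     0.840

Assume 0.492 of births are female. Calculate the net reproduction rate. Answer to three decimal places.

0.538

Proportion female at birth = 0.492.
Each age group contributes 1 × ASFR × survival:
  25: 1 × 0.085 × 0.947 = 0.08050
  26: 1 × 0.111 × 0.938 = 0.10412
  27: 1 × 0.117 × 0.931 = 0.10893
  28: 1 × 0.146 × 0.926 = 0.13520
  29: 1 × 0.129 × 0.912 = 0.11765
  30: 1 × 0.140 × 0.901 = 0.12614
  31: 1 × 0.138 × 0.899 = 0.12406
  32: 1 × 0.118 × 0.881 = 0.10396
  33: 1 × 0.084 × 0.876 = 0.07358
  34: 1 × 0.080 × 0.859 = 0.06872
  35: 1 × 0.061 × 0.840 = 0.05124
Sum = 1.09410
NRR = 0.492 × 1.09410 = 0.53830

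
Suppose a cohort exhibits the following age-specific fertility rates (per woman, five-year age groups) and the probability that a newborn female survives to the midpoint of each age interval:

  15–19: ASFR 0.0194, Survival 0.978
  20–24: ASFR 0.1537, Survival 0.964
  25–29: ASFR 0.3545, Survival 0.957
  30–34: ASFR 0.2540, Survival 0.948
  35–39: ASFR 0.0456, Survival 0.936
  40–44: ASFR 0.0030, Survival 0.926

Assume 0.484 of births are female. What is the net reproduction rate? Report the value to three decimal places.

1.918

Proportion female at birth = 0.484.
Per-age-group product (5 × ASFR × survival probability):
  15–19: 5 × 0.0194 × 0.978 = 0.09487
  20–24: 5 × 0.1537 × 0.964 = 0.74083
  25–29: 5 × 0.3545 × 0.957 = 1.69628
  30–34: 5 × 0.2540 × 0.948 = 1.20396
  35–39: 5 × 0.0456 × 0.936 = 0.21341
  40–44: 5 × 0.0030 × 0.926 = 0.01389
Sum = 3.96324
NRR = 0.484 × 3.96324 = 1.91821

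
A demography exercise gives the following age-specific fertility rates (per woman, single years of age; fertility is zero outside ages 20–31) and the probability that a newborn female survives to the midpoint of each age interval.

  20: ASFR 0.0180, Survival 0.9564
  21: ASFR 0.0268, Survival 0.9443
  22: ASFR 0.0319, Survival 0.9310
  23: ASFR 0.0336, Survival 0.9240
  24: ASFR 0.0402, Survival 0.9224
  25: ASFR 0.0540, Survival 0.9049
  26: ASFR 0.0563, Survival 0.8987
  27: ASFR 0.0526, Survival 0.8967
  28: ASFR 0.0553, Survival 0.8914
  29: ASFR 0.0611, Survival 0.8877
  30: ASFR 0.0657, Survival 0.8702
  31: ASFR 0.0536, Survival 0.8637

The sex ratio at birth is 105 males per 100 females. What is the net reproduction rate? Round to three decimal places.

0.241

Proportion female at birth = 100 / (100 + 105) = 0.48780.
Weighting each age-specific rate by interval width and survival:
  20: 1 × 0.0180 × 0.9564 = 0.01722
  21: 1 × 0.0268 × 0.9443 = 0.02531
  22: 1 × 0.0319 × 0.9310 = 0.02970
  23: 1 × 0.0336 × 0.9240 = 0.03105
  24: 1 × 0.0402 × 0.9224 = 0.03708
  25: 1 × 0.0540 × 0.9049 = 0.04886
  26: 1 × 0.0563 × 0.8987 = 0.05060
  27: 1 × 0.0526 × 0.8967 = 0.04717
  28: 1 × 0.0553 × 0.8914 = 0.04929
  29: 1 × 0.0611 × 0.8877 = 0.05424
  30: 1 × 0.0657 × 0.8702 = 0.05717
  31: 1 × 0.0536 × 0.8637 = 0.04629
Sum = 0.49398
NRR = 0.48780 × 0.49398 = 0.24096
With NRR below 1 the population is below replacement fertility.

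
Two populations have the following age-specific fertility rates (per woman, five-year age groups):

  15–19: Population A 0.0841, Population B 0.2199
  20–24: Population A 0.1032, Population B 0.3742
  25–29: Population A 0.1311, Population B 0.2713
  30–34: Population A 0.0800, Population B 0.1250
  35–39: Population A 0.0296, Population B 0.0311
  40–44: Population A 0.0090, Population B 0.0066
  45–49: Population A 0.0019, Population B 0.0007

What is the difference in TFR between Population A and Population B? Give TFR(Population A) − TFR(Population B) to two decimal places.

Population A:
  Sum of ASFRs = 0.0841 + 0.1032 + 0.1311 + 0.0800 + 0.0296 + 0.0090 + 0.0019 = 0.4389
  TFR = 5 × 0.4389 = 2.1945
Population B:
  Sum of ASFRs = 0.2199 + 0.3742 + 0.2713 + 0.1250 + 0.0311 + 0.0066 + 0.0007 = 1.0288
  TFR = 5 × 1.0288 = 5.144
Difference = 2.1945 − 5.144 = -2.9495

-2.95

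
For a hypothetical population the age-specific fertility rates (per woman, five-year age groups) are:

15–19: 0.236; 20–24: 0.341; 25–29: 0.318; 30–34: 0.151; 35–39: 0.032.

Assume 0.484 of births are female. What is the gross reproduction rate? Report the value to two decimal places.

Proportion female at birth = 0.484.
Sum of ASFRs = 0.236 + 0.341 + 0.318 + 0.151 + 0.032 = 1.078
TFR = 5 × 1.078 = 5.39
GRR = 0.484 × 5.39 = 2.60876

2.61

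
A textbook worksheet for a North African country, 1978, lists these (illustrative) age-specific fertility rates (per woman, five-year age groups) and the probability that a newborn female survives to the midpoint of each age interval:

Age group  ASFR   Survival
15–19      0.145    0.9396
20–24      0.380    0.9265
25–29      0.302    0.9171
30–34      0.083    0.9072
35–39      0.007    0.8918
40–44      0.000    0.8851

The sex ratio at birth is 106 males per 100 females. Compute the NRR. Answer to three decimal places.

Proportion female at birth = 100 / (100 + 106) = 0.48544.
Per-age-group product (5 × ASFR × survival probability):
  15–19: 5 × 0.145 × 0.9396 = 0.68121
  20–24: 5 × 0.380 × 0.9265 = 1.76035
  25–29: 5 × 0.302 × 0.9171 = 1.38482
  30–34: 5 × 0.083 × 0.9072 = 0.37649
  35–39: 5 × 0.007 × 0.8918 = 0.03121
  40–44: 5 × 0.000 × 0.8851 = 0.00000
Sum = 4.23408
NRR = 0.48544 × 4.23408 = 2.05539
An NRR exceeding 1 indicates intrinsic growth under these rates.

2.055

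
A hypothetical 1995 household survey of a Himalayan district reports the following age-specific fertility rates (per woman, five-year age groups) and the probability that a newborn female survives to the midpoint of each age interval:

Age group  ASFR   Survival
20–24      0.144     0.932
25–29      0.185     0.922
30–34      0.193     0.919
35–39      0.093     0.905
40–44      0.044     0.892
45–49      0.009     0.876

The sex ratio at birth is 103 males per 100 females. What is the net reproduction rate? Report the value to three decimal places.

1.511

Proportion female at birth = 100 / (100 + 103) = 0.49261.
Per-age-group product (5 × ASFR × survival probability):
  20–24: 5 × 0.144 × 0.932 = 0.67104
  25–29: 5 × 0.185 × 0.922 = 0.85285
  30–34: 5 × 0.193 × 0.919 = 0.88684
  35–39: 5 × 0.093 × 0.905 = 0.42083
  40–44: 5 × 0.044 × 0.892 = 0.19624
  45–49: 5 × 0.009 × 0.876 = 0.03942
Sum = 3.06722
NRR = 0.49261 × 3.06722 = 1.51094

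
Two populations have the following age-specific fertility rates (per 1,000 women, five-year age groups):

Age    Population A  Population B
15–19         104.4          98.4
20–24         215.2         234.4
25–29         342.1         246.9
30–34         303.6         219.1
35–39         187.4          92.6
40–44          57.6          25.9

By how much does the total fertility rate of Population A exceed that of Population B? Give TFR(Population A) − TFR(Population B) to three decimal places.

Population A:
  Sum of ASFRs = 104.4 + 215.2 + 342.1 + 303.6 + 187.4 + 57.6 = 1210.3
  TFR = 5 × 1210.3 / 1000 = 6.0515
Population B:
  Sum of ASFRs = 98.4 + 234.4 + 246.9 + 219.1 + 92.6 + 25.9 = 917.3
  TFR = 5 × 917.3 / 1000 = 4.5865
Difference = 6.0515 − 4.5865 = 1.465

1.465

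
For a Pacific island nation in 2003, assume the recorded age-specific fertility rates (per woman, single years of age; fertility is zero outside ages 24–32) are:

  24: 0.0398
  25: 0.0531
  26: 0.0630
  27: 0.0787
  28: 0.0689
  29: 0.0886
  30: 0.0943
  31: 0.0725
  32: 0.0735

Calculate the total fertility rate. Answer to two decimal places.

0.63

Sum of ASFRs = 0.0398 + 0.0531 + 0.0630 + 0.0787 + 0.0689 + 0.0886 + 0.0943 + 0.0725 + 0.0735 = 0.6324
TFR = 0.6324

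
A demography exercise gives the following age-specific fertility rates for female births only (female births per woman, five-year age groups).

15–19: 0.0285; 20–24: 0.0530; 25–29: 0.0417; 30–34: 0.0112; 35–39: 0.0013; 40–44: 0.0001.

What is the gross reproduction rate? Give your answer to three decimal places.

0.679

Sum of female ASFRs = 0.0285 + 0.0530 + 0.0417 + 0.0112 + 0.0013 + 0.0001 = 0.1358
GRR = 5 × 0.1358 = 0.679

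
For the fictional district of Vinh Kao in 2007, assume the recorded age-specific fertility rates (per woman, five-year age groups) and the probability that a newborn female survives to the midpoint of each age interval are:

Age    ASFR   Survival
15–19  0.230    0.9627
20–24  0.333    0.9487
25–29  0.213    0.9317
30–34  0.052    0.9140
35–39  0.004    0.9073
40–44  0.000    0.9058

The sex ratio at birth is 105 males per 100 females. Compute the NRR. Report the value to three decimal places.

1.919

Proportion female at birth = 100 / (100 + 105) = 0.48780.
Each age group contributes 5 × ASFR × survival:
  15–19: 5 × 0.230 × 0.9627 = 1.10711
  20–24: 5 × 0.333 × 0.9487 = 1.57959
  25–29: 5 × 0.213 × 0.9317 = 0.99226
  30–34: 5 × 0.052 × 0.9140 = 0.23764
  35–39: 5 × 0.004 × 0.9073 = 0.01815
  40–44: 5 × 0.000 × 0.9058 = 0.00000
Sum = 3.93475
NRR = 0.48780 × 3.93475 = 1.91937
With NRR above 1 the population is above replacement fertility.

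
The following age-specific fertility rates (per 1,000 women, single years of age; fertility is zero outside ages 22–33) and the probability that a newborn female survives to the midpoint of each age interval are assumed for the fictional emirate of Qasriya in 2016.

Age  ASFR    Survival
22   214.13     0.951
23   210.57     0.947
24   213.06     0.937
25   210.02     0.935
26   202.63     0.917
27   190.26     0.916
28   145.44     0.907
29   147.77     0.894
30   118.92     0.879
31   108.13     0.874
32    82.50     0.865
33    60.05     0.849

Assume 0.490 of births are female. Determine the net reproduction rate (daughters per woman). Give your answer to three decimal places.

Proportion female at birth = 0.490.
Weighting each age-specific rate by interval width and survival:
  22: 1 × 214.13/1000 × 0.951 = 0.20364
  23: 1 × 210.57/1000 × 0.947 = 0.19941
  24: 1 × 213.06/1000 × 0.937 = 0.19964
  25: 1 × 210.02/1000 × 0.935 = 0.19637
  26: 1 × 202.63/1000 × 0.917 = 0.18581
  27: 1 × 190.26/1000 × 0.916 = 0.17428
  28: 1 × 145.44/1000 × 0.907 = 0.13191
  29: 1 × 147.77/1000 × 0.894 = 0.13211
  30: 1 × 118.92/1000 × 0.879 = 0.10453
  31: 1 × 108.13/1000 × 0.874 = 0.09451
  32: 1 × 82.50/1000 × 0.865 = 0.07136
  33: 1 × 60.05/1000 × 0.849 = 0.05098
Sum = 1.74455
NRR = 0.490 × 1.74455 = 0.85483

0.855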